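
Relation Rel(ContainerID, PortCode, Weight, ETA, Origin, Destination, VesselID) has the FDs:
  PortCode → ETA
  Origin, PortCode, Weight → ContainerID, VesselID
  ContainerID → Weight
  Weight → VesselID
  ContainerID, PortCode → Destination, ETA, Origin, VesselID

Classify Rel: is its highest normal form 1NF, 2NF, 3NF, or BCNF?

1NF

Candidate keys: {ContainerID, PortCode}, {Origin, PortCode, Weight}. Prime attributes: {ContainerID, Origin, PortCode, Weight}.
PortCode → ETA: {PortCode}⁺ = {ETA, PortCode}, which is not all of the attributes, so the left side is not a superkey — BCNF is violated.
PortCode → ETA has non-prime {ETA} on the right and a non-superkey on the left, so 3NF fails.
Since {ContainerID} ⊂ {ContainerID, PortCode} and {ContainerID}⁺ ⊇ {VesselID} with {VesselID} non-prime, there is a partial dependency; 2NF fails.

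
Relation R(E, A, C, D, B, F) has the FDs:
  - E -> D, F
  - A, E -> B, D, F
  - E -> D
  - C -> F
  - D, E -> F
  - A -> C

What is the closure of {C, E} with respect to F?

Start with {C, E}.
E -> D, F applies; add {D, F} → now {C, D, E, F}.
No further FD applies.

{C, D, E, F}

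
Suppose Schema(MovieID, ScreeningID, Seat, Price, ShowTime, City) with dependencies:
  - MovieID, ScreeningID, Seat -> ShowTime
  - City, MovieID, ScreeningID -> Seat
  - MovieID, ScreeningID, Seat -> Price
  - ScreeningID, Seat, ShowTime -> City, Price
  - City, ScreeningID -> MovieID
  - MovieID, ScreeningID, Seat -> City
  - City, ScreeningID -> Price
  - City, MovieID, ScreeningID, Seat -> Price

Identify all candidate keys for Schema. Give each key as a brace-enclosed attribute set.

No FD produces {ScreeningID}, so it must be in every candidate key.
Closure of {City, ScreeningID} is {City, MovieID, Price, ScreeningID, Seat, ShowTime}, the whole schema; {City, ScreeningID} is a candidate key.
Closure of {MovieID, ScreeningID, Seat} is {City, MovieID, Price, ScreeningID, Seat, ShowTime}, the whole schema; {MovieID, ScreeningID, Seat} is a candidate key.
Closure of {ScreeningID, Seat, ShowTime} is {City, MovieID, Price, ScreeningID, Seat, ShowTime}, the whole schema; {ScreeningID, Seat, ShowTime} is a candidate key.
These are minimal and exhaustive — every other superkey contains one of them.

{City, ScreeningID}, {MovieID, ScreeningID, Seat}, {ScreeningID, Seat, ShowTime}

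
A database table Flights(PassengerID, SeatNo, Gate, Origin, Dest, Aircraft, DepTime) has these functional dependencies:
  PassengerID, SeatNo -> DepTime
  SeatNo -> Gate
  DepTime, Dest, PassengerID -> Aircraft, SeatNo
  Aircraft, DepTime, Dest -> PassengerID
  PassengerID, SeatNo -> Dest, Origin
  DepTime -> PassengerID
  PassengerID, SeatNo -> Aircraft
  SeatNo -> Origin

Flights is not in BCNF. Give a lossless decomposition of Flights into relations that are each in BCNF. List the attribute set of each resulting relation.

{Aircraft, DepTime, Dest, SeatNo}; {DepTime, PassengerID}; {Gate, Origin, SeatNo}

Candidate keys of the original relation: {DepTime, Dest}, {DepTime, SeatNo}, {PassengerID, SeatNo}.
Within {Aircraft, DepTime, Dest, Gate, Origin, PassengerID, SeatNo}: {SeatNo}⁺ ∩ {Aircraft, DepTime, Dest, Gate, Origin, PassengerID, SeatNo} = {Gate, Origin, SeatNo}, not the whole set, so SeatNo -> Gate, Origin violates BCNF; decompose into {Gate, Origin, SeatNo} and {Aircraft, DepTime, Dest, PassengerID, SeatNo}.
{Gate, Origin, SeatNo} has no BCNF violation.
Within {Aircraft, DepTime, Dest, PassengerID, SeatNo}: {DepTime}⁺ ∩ {Aircraft, DepTime, Dest, PassengerID, SeatNo} = {DepTime, PassengerID}, not the whole set, so DepTime -> PassengerID violates BCNF; decompose into {DepTime, PassengerID} and {Aircraft, DepTime, Dest, SeatNo}.
{DepTime, PassengerID} has no BCNF violation.
{Aircraft, DepTime, Dest, SeatNo} has no BCNF violation.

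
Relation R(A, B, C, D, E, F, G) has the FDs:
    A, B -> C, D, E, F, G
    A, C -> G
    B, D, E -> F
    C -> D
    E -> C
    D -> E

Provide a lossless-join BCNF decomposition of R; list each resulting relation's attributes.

Candidate key of the original relation: {A, B}.
Within {A, B, C, D, E, F, G}: {A, C}⁺ ∩ {A, B, C, D, E, F, G} = {A, C, D, E, G}, not the whole set, so A, C -> D, E, G violates BCNF; decompose into {A, C, D, E, G} and {A, B, C, F}.
Within {A, C, D, E, G}: {C}⁺ ∩ {A, C, D, E, G} = {C, D, E}, not the whole set, so C -> D, E violates BCNF; decompose into {C, D, E} and {A, C, G}.
{C, D, E} is in BCNF.
{A, C, G} is in BCNF.
Within {A, B, C, F}: {B, C}⁺ ∩ {A, B, C, F} = {B, C, F}, not the whole set, so B, C -> F violates BCNF; decompose into {B, C, F} and {A, B, C}.
{B, C, F} is in BCNF.
{A, B, C} is in BCNF.

{A, B, C}; {A, C, G}; {B, C, F}; {C, D, E}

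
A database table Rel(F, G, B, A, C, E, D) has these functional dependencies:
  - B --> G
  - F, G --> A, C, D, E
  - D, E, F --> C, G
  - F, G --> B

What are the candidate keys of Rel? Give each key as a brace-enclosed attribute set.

{F} never appears on the right of any FD, so every key must include it.
{B, F}⁺ = {A, B, C, D, E, F, G}, which is every attribute, so {B, F} is a candidate key.
{F, G}⁺ = {A, B, C, D, E, F, G}, which is every attribute, so {F, G} is a candidate key.
{D, E, F}⁺ = {A, B, C, D, E, F, G}, which is every attribute, so {D, E, F} is a candidate key.
These are minimal and exhaustive — every other superkey contains one of them.

{B, F}, {D, E, F}, {F, G}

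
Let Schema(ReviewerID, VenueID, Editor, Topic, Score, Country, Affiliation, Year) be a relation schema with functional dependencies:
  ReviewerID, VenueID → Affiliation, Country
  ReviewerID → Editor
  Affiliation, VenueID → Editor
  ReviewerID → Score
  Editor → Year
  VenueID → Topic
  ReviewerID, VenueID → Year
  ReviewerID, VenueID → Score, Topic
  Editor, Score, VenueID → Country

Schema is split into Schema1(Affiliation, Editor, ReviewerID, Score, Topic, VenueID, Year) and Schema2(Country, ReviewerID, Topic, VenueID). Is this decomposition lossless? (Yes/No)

The shared attributes are {ReviewerID, Topic, VenueID} and {ReviewerID, Topic, VenueID}⁺ = {Affiliation, Country, Editor, ReviewerID, Score, Topic, VenueID, Year}.
This includes all of Schema1, so the common attributes are a superkey of Schema1 — the join is lossless.

Yes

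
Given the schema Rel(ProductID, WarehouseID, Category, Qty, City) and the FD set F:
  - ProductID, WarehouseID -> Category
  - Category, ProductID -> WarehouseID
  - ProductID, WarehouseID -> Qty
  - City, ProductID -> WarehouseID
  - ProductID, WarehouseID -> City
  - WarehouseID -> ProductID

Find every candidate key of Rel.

{WarehouseID}⁺ = {Category, City, ProductID, Qty, WarehouseID}, which is every attribute, so {WarehouseID} is a candidate key.
{Category, ProductID}⁺ = {Category, City, ProductID, Qty, WarehouseID}, which is every attribute, so {Category, ProductID} is a candidate key.
{City, ProductID}⁺ = {Category, City, ProductID, Qty, WarehouseID}, which is every attribute, so {City, ProductID} is a candidate key.
Any other superkey properly contains one of these, so there are no further candidate keys.

{Category, ProductID}, {City, ProductID}, {WarehouseID}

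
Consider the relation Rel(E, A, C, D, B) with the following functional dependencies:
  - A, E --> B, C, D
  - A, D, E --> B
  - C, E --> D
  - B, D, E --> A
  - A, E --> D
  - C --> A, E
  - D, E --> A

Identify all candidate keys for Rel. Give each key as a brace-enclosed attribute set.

{A, E}, {C}, {D, E}

{C}⁺ = {A, B, C, D, E}, which is every attribute, so {C} is a candidate key.
{A, E}⁺ = {A, B, C, D, E}, which is every attribute, so {A, E} is a candidate key.
{D, E}⁺ = {A, B, C, D, E}, which is every attribute, so {D, E} is a candidate key.
No proper subset of any of these is a key, and no other minimal superkey exists.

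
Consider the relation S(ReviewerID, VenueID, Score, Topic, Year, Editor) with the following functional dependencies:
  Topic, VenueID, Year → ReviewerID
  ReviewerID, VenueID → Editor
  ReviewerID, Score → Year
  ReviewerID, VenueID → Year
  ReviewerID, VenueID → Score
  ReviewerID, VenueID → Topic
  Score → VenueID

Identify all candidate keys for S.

{ReviewerID, Score}, {ReviewerID, VenueID}, {Score, Topic, Year}, {Topic, VenueID, Year}

Closure of {ReviewerID, Score} is {Editor, ReviewerID, Score, Topic, VenueID, Year}, the whole schema; {ReviewerID, Score} is a candidate key.
Closure of {ReviewerID, VenueID} is {Editor, ReviewerID, Score, Topic, VenueID, Year}, the whole schema; {ReviewerID, VenueID} is a candidate key.
Closure of {Score, Topic, Year} is {Editor, ReviewerID, Score, Topic, VenueID, Year}, the whole schema; {Score, Topic, Year} is a candidate key.
Closure of {Topic, VenueID, Year} is {Editor, ReviewerID, Score, Topic, VenueID, Year}, the whole schema; {Topic, VenueID, Year} is a candidate key.
No proper subset of any of these is a key, and no other minimal superkey exists.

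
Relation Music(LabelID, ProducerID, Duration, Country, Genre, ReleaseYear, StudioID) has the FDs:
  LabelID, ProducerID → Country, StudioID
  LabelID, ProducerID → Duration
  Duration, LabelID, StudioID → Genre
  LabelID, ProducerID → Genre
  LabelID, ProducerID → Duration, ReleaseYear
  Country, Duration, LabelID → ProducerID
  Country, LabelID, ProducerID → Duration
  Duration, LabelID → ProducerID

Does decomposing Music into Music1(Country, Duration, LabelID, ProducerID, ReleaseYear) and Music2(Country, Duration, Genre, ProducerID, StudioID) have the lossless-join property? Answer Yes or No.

The shared attributes are {Country, Duration, ProducerID} and {Country, Duration, ProducerID}⁺ = {Country, Duration, ProducerID}.
Music1 ⊄ {Country, Duration, ProducerID} and Music2 ⊄ {Country, Duration, ProducerID}, so the split is lossy.

No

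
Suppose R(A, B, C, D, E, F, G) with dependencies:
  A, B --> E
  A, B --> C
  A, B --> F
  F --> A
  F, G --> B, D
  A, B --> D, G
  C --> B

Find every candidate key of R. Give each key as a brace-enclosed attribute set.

{A, B} is a candidate key since {A, B}⁺ = {A, B, C, D, E, F, G} covers every attribute.
{A, C} is a candidate key since {A, C}⁺ = {A, B, C, D, E, F, G} covers every attribute.
{B, F} is a candidate key since {B, F}⁺ = {A, B, C, D, E, F, G} covers every attribute.
{C, F} is a candidate key since {C, F}⁺ = {A, B, C, D, E, F, G} covers every attribute.
{F, G} is a candidate key since {F, G}⁺ = {A, B, C, D, E, F, G} covers every attribute.
Any other superkey properly contains one of these, so there are no further candidate keys.

{A, B}, {A, C}, {B, F}, {C, F}, {F, G}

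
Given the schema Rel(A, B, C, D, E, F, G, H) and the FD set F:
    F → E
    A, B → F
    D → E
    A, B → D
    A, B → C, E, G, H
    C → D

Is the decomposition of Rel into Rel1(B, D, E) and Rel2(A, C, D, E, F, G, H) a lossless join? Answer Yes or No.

No

The shared attributes are {D, E} and {D, E}⁺ = {D, E}.
The closure covers neither Rel1 nor Rel2 entirely; the join is not lossless.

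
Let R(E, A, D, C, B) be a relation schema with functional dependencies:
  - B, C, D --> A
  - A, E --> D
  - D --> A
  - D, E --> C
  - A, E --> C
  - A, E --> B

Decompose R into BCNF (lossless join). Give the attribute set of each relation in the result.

Candidate keys of the original relation: {A, E}, {D, E}.
{A, B, C, D, E}: {B, C, D} determines {A, B, C, D} here but is not a superkey — split on B, C, D --> A, giving {A, B, C, D} and {B, C, D, E}.
{A, B, C, D}: {D} determines {A, D} here but is not a superkey — split on D --> A, giving {A, D} and {B, C, D}.
{A, D} has no BCNF violation.
{B, C, D} has no BCNF violation.
{B, C, D, E} has no BCNF violation.

{A, D}; {B, C, D, E}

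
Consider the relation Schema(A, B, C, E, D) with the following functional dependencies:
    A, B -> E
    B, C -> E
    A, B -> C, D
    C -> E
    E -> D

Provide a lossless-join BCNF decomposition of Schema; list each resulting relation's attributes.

Candidate key of the original relation: {A, B}.
In {A, B, C, D, E}, {B, C} is not a superkey ({B, C}⁺ restricted to this set is {B, C, D, E}), so split on B, C -> D, E into {B, C, D, E} and {A, B, C}.
In {B, C, D, E}, {C} is not a superkey ({C}⁺ restricted to this set is {C, D, E}), so split on C -> D, E into {C, D, E} and {B, C}.
In {C, D, E}, {E} is not a superkey ({E}⁺ restricted to this set is {D, E}), so split on E -> D into {D, E} and {C, E}.
{D, E} has no BCNF violation.
{C, E} has no BCNF violation.
{B, C} has no BCNF violation.
{A, B, C} has no BCNF violation.

{A, B, C}; {C, E}; {D, E}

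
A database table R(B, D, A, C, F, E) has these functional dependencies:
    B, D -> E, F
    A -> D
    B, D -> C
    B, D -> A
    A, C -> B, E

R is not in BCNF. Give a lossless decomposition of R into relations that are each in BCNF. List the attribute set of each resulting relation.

Candidate keys of the original relation: {A, B}, {A, C}, {B, D}.
Within {A, B, C, D, E, F}: {A}⁺ ∩ {A, B, C, D, E, F} = {A, D}, not the whole set, so A -> D violates BCNF; decompose into {A, D} and {A, B, C, E, F}.
{A, D} is in BCNF.
{A, B, C, E, F} is in BCNF.

{A, B, C, E, F}; {A, D}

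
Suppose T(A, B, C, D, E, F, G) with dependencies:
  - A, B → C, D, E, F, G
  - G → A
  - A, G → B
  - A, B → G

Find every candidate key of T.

{A, B}, {G}

{G}⁺ = {A, B, C, D, E, F, G} — all of the relation — so {G} is a candidate key.
{A, B}⁺ = {A, B, C, D, E, F, G} — all of the relation — so {A, B} is a candidate key.
Any other superkey properly contains one of these, so there are no further candidate keys.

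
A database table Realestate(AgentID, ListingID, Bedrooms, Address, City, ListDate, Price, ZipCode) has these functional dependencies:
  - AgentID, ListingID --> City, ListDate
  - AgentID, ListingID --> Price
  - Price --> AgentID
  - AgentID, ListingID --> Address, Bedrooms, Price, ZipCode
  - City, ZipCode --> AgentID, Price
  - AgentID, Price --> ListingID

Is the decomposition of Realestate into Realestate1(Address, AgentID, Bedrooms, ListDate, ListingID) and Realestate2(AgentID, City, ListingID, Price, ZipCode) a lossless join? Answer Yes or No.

Realestate1 ∩ Realestate2 = {AgentID, ListingID}; its closure under F is {Address, AgentID, Bedrooms, City, ListDate, ListingID, Price, ZipCode}.
Realestate1 is contained in that closure, so Realestate1 ∩ Realestate2 --> Realestate1 holds and the join is lossless.

Yes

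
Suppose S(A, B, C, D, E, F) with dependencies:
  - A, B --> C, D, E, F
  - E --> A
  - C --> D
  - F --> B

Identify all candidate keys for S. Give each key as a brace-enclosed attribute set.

{A, B}⁺ = {A, B, C, D, E, F} — all of the relation — so {A, B} is a candidate key.
{A, F}⁺ = {A, B, C, D, E, F} — all of the relation — so {A, F} is a candidate key.
{B, E}⁺ = {A, B, C, D, E, F} — all of the relation — so {B, E} is a candidate key.
{E, F}⁺ = {A, B, C, D, E, F} — all of the relation — so {E, F} is a candidate key.
Any other superkey properly contains one of these, so there are no further candidate keys.

{A, B}, {A, F}, {B, E}, {E, F}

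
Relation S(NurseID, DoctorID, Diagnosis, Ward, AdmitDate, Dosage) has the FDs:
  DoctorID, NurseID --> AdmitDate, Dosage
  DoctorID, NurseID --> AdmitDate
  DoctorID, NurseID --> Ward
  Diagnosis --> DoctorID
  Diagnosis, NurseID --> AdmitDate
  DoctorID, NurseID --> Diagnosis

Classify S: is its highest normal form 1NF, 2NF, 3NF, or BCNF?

3NF

Candidate keys: {Diagnosis, NurseID}, {DoctorID, NurseID}. Prime attributes: {Diagnosis, DoctorID, NurseID}.
Diagnosis --> DoctorID: {Diagnosis}⁺ = {Diagnosis, DoctorID}, which is not all of the attributes, so the left side is not a superkey — BCNF is violated.
But every attribute on its right side ({DoctorID}) is prime, and the same holds for every other non-superkey FD, so 3NF still holds.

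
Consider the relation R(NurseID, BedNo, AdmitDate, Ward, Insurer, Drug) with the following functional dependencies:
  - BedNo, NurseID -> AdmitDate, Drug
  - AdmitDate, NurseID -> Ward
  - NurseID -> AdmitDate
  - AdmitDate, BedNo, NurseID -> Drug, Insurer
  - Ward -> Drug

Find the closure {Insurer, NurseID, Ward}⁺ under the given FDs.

Start with {Insurer, NurseID, Ward}.
NurseID -> AdmitDate applies; add {AdmitDate} → now {AdmitDate, Insurer, NurseID, Ward}.
Ward -> Drug applies; add {Drug} → now {AdmitDate, Drug, Insurer, NurseID, Ward}.
No further FD applies.

{AdmitDate, Drug, Insurer, NurseID, Ward}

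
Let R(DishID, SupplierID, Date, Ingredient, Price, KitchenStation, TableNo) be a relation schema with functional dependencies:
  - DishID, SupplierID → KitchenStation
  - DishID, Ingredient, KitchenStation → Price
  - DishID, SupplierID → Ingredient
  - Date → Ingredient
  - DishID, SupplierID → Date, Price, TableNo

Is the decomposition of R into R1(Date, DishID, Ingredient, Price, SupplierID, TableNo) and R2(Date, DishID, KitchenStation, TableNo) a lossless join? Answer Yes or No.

No

The shared attributes are {Date, DishID, TableNo} and {Date, DishID, TableNo}⁺ = {Date, DishID, Ingredient, TableNo}.
R1 ⊄ {Date, DishID, Ingredient, TableNo} and R2 ⊄ {Date, DishID, Ingredient, TableNo}, so the split is lossy.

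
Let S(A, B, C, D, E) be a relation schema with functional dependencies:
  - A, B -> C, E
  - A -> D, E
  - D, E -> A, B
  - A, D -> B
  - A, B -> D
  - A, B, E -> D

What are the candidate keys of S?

{A}, {D, E}

{A}⁺ = {A, B, C, D, E} — all of the relation — so {A} is a candidate key.
{D, E}⁺ = {A, B, C, D, E} — all of the relation — so {D, E} is a candidate key.
Any other superkey properly contains one of these, so there are no further candidate keys.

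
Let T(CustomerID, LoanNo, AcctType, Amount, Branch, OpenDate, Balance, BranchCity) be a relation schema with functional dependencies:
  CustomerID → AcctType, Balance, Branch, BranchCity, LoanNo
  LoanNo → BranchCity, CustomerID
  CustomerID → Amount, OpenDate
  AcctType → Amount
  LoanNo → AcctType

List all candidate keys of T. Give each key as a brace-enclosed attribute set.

Closure of {CustomerID} is {AcctType, Amount, Balance, Branch, BranchCity, CustomerID, LoanNo, OpenDate}, the whole schema; {CustomerID} is a candidate key.
Closure of {LoanNo} is {AcctType, Amount, Balance, Branch, BranchCity, CustomerID, LoanNo, OpenDate}, the whole schema; {LoanNo} is a candidate key.
Any other superkey properly contains one of these, so there are no further candidate keys.

{CustomerID}, {LoanNo}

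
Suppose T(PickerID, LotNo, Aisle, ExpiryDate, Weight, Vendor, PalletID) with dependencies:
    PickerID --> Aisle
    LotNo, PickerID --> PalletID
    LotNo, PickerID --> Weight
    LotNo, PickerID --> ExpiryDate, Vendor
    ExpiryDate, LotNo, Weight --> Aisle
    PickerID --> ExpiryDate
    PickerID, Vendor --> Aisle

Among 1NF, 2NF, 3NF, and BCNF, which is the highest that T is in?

Candidate key: {LotNo, PickerID}. Prime attributes: {LotNo, PickerID}.
For PickerID --> Aisle we have {PickerID}⁺ = {Aisle, ExpiryDate, PickerID}; {PickerID} is not a superkey, so BCNF fails.
PickerID --> Aisle has non-prime {Aisle} on the right and a non-superkey on the left, so 3NF fails.
{PickerID} is a proper subset of the key {LotNo, PickerID}, and {PickerID}⁺ contains the non-prime attributes {Aisle, ExpiryDate} — a partial dependency, so 2NF is violated.

1NF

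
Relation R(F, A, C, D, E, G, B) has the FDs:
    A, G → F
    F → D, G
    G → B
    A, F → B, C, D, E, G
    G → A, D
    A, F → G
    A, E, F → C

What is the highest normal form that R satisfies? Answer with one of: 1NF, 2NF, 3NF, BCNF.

Candidate keys: {F}, {G}. Prime attributes: {F, G}.
The left-hand side of every FD is a superkey, so BCNF is satisfied.

BCNF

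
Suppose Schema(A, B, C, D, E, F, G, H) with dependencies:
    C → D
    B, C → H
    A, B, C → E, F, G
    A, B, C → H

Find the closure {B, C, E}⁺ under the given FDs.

Start with {B, C, E}.
C → D applies; add {D} → now {B, C, D, E}.
B, C → H applies; add {H} → now {B, C, D, E, H}.
No further FD applies.

{B, C, D, E, H}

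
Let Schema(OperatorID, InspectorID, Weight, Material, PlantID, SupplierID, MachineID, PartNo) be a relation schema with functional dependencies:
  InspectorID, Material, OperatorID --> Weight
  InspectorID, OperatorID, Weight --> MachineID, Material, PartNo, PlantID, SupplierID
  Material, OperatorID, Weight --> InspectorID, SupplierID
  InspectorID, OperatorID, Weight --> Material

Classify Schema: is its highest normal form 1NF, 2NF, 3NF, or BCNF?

Candidate keys: {InspectorID, Material, OperatorID}, {InspectorID, OperatorID, Weight}, {Material, OperatorID, Weight}. Prime attributes: {InspectorID, Material, OperatorID, Weight}.
Every FD has a superkey on the left, so the relation is in BCNF.

BCNF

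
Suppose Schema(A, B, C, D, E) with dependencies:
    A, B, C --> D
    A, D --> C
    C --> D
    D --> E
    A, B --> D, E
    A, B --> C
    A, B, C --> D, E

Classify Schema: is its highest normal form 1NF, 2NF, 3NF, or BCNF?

2NF

Candidate key: {A, B}. Prime attributes: {A, B}.
For A, D --> C we have {A, D}⁺ = {A, C, D, E}; {A, D} is not a superkey, so BCNF fails.
Because {C} is non-prime and the left side of A, D --> C is not a superkey, the relation is not in 3NF.
No proper subset of a key has a non-prime attribute in its closure, so there is no partial dependency; 2NF holds.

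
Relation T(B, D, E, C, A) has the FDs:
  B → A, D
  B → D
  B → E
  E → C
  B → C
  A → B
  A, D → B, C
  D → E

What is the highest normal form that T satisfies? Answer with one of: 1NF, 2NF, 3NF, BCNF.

2NF

Candidate keys: {A}, {B}. Prime attributes: {A, B}.
E → C: {E}⁺ = {C, E}, which is not all of the attributes, so the left side is not a superkey — BCNF is violated.
Because {C} is non-prime and the left side of E → C is not a superkey, the relation is not in 3NF.
With only single-attribute keys there can be no partial dependency, so 2NF holds.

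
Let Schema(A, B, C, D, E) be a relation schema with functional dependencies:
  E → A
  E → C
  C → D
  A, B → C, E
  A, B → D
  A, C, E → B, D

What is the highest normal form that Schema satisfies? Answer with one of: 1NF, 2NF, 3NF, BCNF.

Candidate keys: {A, B}, {E}. Prime attributes: {A, B, E}.
C → D breaks BCNF: {C}⁺ = {C, D}, so {C} is not a superkey.
C → D determines the non-prime attribute {D} from a non-superkey — 3NF is violated.
No non-prime attribute depends on a proper subset of any candidate key, so 2NF holds.

2NF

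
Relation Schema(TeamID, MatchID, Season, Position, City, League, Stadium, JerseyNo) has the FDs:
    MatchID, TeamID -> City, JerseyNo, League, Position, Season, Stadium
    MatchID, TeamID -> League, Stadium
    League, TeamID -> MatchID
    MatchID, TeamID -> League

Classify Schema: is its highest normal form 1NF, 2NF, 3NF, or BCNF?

Candidate keys: {League, TeamID}, {MatchID, TeamID}. Prime attributes: {League, MatchID, TeamID}.
Every FD has a superkey on the left, so the relation is in BCNF.

BCNF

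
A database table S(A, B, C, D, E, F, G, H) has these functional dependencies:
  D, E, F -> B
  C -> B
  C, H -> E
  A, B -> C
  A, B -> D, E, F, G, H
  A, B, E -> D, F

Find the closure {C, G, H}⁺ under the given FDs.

{B, C, E, G, H}

Start with {C, G, H}.
C -> B applies; add {B} → now {B, C, G, H}.
C, H -> E applies; add {E} → now {B, C, E, G, H}.
No further FD applies.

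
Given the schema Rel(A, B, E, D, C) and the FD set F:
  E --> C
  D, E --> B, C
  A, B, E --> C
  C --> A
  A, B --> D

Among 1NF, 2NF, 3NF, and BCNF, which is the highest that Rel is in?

Candidate keys: {B, E}, {D, E}. Prime attributes: {B, D, E}.
For E --> C we have {E}⁺ = {A, C, E}; {E} is not a superkey, so BCNF fails.
E --> C has non-prime {C} on the right and a non-superkey on the left, so 3NF fails.
The proper key subset {E} of {B, E} determines non-prime {A, C}, so the relation is not even in 2NF.

1NF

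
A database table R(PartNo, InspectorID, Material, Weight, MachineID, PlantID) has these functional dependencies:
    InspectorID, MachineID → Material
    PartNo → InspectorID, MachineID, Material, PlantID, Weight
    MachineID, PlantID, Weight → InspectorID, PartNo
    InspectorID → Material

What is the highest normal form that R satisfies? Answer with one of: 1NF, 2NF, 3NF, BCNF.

2NF

Candidate keys: {MachineID, PlantID, Weight}, {PartNo}. Prime attributes: {MachineID, PartNo, PlantID, Weight}.
InspectorID, MachineID → Material: {InspectorID, MachineID}⁺ = {InspectorID, MachineID, Material}, which is not all of the attributes, so the left side is not a superkey — BCNF is violated.
Because {Material} is non-prime and the left side of InspectorID, MachineID → Material is not a superkey, the relation is not in 3NF.
No non-prime attribute depends on a proper subset of any candidate key, so 2NF holds.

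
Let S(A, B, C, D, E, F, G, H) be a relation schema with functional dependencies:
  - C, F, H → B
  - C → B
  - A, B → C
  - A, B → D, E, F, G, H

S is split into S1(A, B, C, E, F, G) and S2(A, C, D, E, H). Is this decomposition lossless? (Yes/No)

S1 ∩ S2 = {A, C, E}; its closure under F is {A, B, C, D, E, F, G, H}.
This includes all of S1, so the common attributes are a superkey of S1 — the join is lossless.

Yes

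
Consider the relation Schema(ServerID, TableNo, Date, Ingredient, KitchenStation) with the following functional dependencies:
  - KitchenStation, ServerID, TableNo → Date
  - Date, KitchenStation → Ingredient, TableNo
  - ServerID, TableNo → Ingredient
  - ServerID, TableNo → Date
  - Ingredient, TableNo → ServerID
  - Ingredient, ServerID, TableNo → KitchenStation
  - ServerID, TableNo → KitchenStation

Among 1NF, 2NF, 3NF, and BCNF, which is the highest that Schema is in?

BCNF

Candidate keys: {Date, KitchenStation}, {Ingredient, TableNo}, {ServerID, TableNo}. Prime attributes: {Date, Ingredient, KitchenStation, ServerID, TableNo}.
The left-hand side of every FD is a superkey, so BCNF is satisfied.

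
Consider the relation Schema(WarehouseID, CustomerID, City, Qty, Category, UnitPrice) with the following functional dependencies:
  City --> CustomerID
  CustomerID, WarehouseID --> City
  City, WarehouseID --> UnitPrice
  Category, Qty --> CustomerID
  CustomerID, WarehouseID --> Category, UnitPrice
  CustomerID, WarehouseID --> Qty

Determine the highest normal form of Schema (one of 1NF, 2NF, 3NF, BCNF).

Candidate keys: {Category, Qty, WarehouseID}, {City, WarehouseID}, {CustomerID, WarehouseID}. Prime attributes: {Category, City, CustomerID, Qty, WarehouseID}.
For City --> CustomerID we have {City}⁺ = {City, CustomerID}; {City} is not a superkey, so BCNF fails.
Its right-hand attributes {CustomerID} are all prime, as are those of every other non-superkey FD — the relation is in 3NF.

3NF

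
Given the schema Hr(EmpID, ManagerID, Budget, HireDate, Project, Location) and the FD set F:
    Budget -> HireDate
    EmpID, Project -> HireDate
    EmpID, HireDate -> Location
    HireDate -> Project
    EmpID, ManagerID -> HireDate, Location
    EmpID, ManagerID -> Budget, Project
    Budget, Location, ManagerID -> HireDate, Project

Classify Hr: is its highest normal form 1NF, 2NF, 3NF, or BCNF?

2NF

Candidate key: {EmpID, ManagerID}. Prime attributes: {EmpID, ManagerID}.
For Budget -> HireDate we have {Budget}⁺ = {Budget, HireDate, Project}; {Budget} is not a superkey, so BCNF fails.
Because {HireDate} is non-prime and the left side of Budget -> HireDate is not a superkey, the relation is not in 3NF.
Checking every proper subset of each key, none determines a non-prime attribute — 2NF is satisfied.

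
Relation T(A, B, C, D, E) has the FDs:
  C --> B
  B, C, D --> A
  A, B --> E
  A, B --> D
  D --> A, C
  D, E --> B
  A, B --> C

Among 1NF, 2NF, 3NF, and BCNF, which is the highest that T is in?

Candidate keys: {A, B}, {A, C}, {D}. Prime attributes: {A, B, C, D}.
For C --> B we have {C}⁺ = {B, C}; {C} is not a superkey, so BCNF fails.
Since {B} ⊆ prime attributes and every other non-superkey FD also has a prime right side, the schema is in 3NF.

3NF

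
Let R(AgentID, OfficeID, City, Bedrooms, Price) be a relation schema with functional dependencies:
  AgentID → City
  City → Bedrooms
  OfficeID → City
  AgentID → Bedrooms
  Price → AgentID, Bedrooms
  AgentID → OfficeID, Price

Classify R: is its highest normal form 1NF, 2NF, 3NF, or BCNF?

Candidate keys: {AgentID}, {Price}. Prime attributes: {AgentID, Price}.
City → Bedrooms: {City}⁺ = {Bedrooms, City}, which is not all of the attributes, so the left side is not a superkey — BCNF is violated.
City → Bedrooms has non-prime {Bedrooms} on the right and a non-superkey on the left, so 3NF fails.
All keys have size 1, which rules out partial dependencies — 2NF is satisfied.

2NF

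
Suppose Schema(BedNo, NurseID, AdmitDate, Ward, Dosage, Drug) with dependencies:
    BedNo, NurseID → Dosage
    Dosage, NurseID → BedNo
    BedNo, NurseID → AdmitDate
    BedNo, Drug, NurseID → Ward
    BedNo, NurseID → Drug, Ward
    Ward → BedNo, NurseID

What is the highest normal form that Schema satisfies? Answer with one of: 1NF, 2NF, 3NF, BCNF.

Candidate keys: {BedNo, NurseID}, {Dosage, NurseID}, {Ward}. Prime attributes: {BedNo, Dosage, NurseID, Ward}.
The left-hand side of every FD is a superkey, so BCNF is satisfied.

BCNF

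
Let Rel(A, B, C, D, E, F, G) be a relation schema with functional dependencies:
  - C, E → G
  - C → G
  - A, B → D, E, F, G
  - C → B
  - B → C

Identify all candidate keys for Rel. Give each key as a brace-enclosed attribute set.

{A, B}, {A, C}

{A} never appears on the right of any FD, so every key must include it.
{A, B}⁺ = {A, B, C, D, E, F, G} — all of the relation — so {A, B} is a candidate key.
{A, C}⁺ = {A, B, C, D, E, F, G} — all of the relation — so {A, C} is a candidate key.
No proper subset of any of these is a key, and no other minimal superkey exists.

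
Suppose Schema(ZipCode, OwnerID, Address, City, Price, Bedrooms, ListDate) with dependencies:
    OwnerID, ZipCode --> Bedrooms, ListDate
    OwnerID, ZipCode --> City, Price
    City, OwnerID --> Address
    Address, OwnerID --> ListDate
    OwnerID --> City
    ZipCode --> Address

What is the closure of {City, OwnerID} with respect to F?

{Address, City, ListDate, OwnerID}

Start with {City, OwnerID}.
City, OwnerID --> Address applies; add {Address} → now {Address, City, OwnerID}.
Address, OwnerID --> ListDate applies; add {ListDate} → now {Address, City, ListDate, OwnerID}.
No further FD applies.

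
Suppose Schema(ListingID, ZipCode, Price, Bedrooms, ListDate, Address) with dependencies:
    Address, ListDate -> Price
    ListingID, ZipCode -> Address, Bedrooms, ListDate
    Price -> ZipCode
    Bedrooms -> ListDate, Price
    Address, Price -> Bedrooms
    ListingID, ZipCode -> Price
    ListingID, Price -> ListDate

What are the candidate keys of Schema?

{Address, ListDate, ListingID}, {Bedrooms, ListingID}, {ListingID, Price}, {ListingID, ZipCode}

Attributes never on any right-hand side: {ListingID} — every candidate key must contain it.
Closure of {Bedrooms, ListingID} is {Address, Bedrooms, ListDate, ListingID, Price, ZipCode}, the whole schema; {Bedrooms, ListingID} is a candidate key.
Closure of {ListingID, Price} is {Address, Bedrooms, ListDate, ListingID, Price, ZipCode}, the whole schema; {ListingID, Price} is a candidate key.
Closure of {ListingID, ZipCode} is {Address, Bedrooms, ListDate, ListingID, Price, ZipCode}, the whole schema; {ListingID, ZipCode} is a candidate key.
Closure of {Address, ListDate, ListingID} is {Address, Bedrooms, ListDate, ListingID, Price, ZipCode}, the whole schema; {Address, ListDate, ListingID} is a candidate key.
These are minimal and exhaustive — every other superkey contains one of them.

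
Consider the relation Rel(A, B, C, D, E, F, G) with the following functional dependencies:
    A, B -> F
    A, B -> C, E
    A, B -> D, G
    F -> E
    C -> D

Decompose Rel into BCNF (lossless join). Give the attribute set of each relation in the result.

{A, B, C, F, G}; {C, D}; {E, F}

Candidate key of the original relation: {A, B}.
In {A, B, C, D, E, F, G}, {F} is not a superkey ({F}⁺ restricted to this set is {E, F}), so split on F -> E into {E, F} and {A, B, C, D, F, G}.
{E, F} has no BCNF violation.
In {A, B, C, D, F, G}, {C} is not a superkey ({C}⁺ restricted to this set is {C, D}), so split on C -> D into {C, D} and {A, B, C, F, G}.
{C, D} has no BCNF violation.
{A, B, C, F, G} has no BCNF violation.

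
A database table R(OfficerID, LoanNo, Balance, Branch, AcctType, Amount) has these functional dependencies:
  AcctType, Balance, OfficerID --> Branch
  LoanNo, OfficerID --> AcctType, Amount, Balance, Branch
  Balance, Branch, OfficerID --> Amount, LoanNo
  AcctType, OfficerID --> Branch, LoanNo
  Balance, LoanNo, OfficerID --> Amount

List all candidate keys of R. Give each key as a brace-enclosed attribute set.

{AcctType, OfficerID}, {Balance, Branch, OfficerID}, {LoanNo, OfficerID}

No FD produces {OfficerID}, so it must be in every candidate key.
{AcctType, OfficerID}⁺ = {AcctType, Amount, Balance, Branch, LoanNo, OfficerID}, which is every attribute, so {AcctType, OfficerID} is a candidate key.
{LoanNo, OfficerID}⁺ = {AcctType, Amount, Balance, Branch, LoanNo, OfficerID}, which is every attribute, so {LoanNo, OfficerID} is a candidate key.
{Balance, Branch, OfficerID}⁺ = {AcctType, Amount, Balance, Branch, LoanNo, OfficerID}, which is every attribute, so {Balance, Branch, OfficerID} is a candidate key.
Any other superkey properly contains one of these, so there are no further candidate keys.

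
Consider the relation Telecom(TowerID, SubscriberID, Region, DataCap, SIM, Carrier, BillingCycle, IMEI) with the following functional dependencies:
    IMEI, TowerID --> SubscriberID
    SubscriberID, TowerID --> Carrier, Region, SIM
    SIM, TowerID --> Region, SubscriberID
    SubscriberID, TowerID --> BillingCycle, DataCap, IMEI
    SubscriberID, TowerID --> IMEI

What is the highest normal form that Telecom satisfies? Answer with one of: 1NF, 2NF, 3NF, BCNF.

BCNF

Candidate keys: {IMEI, TowerID}, {SIM, TowerID}, {SubscriberID, TowerID}. Prime attributes: {IMEI, SIM, SubscriberID, TowerID}.
Every FD has a superkey on the left, so the relation is in BCNF.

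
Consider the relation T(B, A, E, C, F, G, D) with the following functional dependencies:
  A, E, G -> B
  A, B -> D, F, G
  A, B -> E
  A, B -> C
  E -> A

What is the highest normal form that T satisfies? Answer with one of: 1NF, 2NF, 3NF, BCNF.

3NF

Candidate keys: {A, B}, {B, E}, {E, G}. Prime attributes: {A, B, E, G}.
E -> A breaks BCNF: {E}⁺ = {A, E}, so {E} is not a superkey.
But every attribute on its right side ({A}) is prime, and the same holds for every other non-superkey FD, so 3NF still holds.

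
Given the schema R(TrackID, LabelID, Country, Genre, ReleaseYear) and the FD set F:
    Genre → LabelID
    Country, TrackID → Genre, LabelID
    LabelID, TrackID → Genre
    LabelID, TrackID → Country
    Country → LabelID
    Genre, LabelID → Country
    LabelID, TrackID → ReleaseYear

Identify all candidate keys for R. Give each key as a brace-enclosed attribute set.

{Country, TrackID}, {Genre, TrackID}, {LabelID, TrackID}

Attributes never on any right-hand side: {TrackID} — every candidate key must contain it.
{Country, TrackID}⁺ = {Country, Genre, LabelID, ReleaseYear, TrackID} — all of the relation — so {Country, TrackID} is a candidate key.
{Genre, TrackID}⁺ = {Country, Genre, LabelID, ReleaseYear, TrackID} — all of the relation — so {Genre, TrackID} is a candidate key.
{LabelID, TrackID}⁺ = {Country, Genre, LabelID, ReleaseYear, TrackID} — all of the relation — so {LabelID, TrackID} is a candidate key.
These are minimal and exhaustive — every other superkey contains one of them.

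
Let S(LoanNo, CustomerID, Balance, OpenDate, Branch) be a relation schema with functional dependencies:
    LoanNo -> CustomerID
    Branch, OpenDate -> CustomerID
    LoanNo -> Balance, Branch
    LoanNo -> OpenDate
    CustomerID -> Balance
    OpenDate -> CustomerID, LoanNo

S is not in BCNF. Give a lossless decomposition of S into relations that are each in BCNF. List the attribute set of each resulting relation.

{Balance, CustomerID}; {Branch, CustomerID, LoanNo, OpenDate}

Candidate keys of the original relation: {LoanNo}, {OpenDate}.
Within {Balance, Branch, CustomerID, LoanNo, OpenDate}: {CustomerID}⁺ ∩ {Balance, Branch, CustomerID, LoanNo, OpenDate} = {Balance, CustomerID}, not the whole set, so CustomerID -> Balance violates BCNF; decompose into {Balance, CustomerID} and {Branch, CustomerID, LoanNo, OpenDate}.
{Balance, CustomerID} has no BCNF violation.
{Branch, CustomerID, LoanNo, OpenDate} has no BCNF violation.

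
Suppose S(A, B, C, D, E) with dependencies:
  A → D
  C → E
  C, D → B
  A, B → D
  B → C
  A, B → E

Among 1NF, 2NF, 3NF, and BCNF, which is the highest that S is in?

Candidate keys: {A, B}, {A, C}. Prime attributes: {A, B, C}.
A → D: {A}⁺ = {A, D}, which is not all of the attributes, so the left side is not a superkey — BCNF is violated.
A → D determines the non-prime attribute {D} from a non-superkey — 3NF is violated.
{A} is a proper subset of the key {A, B}, and {A}⁺ contains the non-prime attribute {D} — a partial dependency, so 2NF is violated.

1NF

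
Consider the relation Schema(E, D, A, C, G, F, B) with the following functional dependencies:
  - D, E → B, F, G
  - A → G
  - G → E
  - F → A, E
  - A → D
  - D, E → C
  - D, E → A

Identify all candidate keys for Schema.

{A}, {D, E}, {D, G}, {F}

{A}⁺ = {A, B, C, D, E, F, G}, which is every attribute, so {A} is a candidate key.
{F}⁺ = {A, B, C, D, E, F, G}, which is every attribute, so {F} is a candidate key.
{D, E}⁺ = {A, B, C, D, E, F, G}, which is every attribute, so {D, E} is a candidate key.
{D, G}⁺ = {A, B, C, D, E, F, G}, which is every attribute, so {D, G} is a candidate key.
Any other superkey properly contains one of these, so there are no further candidate keys.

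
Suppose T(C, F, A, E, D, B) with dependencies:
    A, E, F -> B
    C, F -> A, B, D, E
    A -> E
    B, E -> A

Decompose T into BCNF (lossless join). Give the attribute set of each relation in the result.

Candidate key of the original relation: {C, F}.
Within {A, B, C, D, E, F}: {A, E, F}⁺ ∩ {A, B, C, D, E, F} = {A, B, E, F}, not the whole set, so A, E, F -> B violates BCNF; decompose into {A, B, E, F} and {A, C, D, E, F}.
Within {A, B, E, F}: {A}⁺ ∩ {A, B, E, F} = {A, E}, not the whole set, so A -> E violates BCNF; decompose into {A, E} and {A, B, F}.
{A, E}: every determinant is a superkey — BCNF.
{A, B, F}: every determinant is a superkey — BCNF.
Within {A, C, D, E, F}: {A}⁺ ∩ {A, C, D, E, F} = {A, E}, not the whole set, so A -> E violates BCNF; decompose into {A, E} and {A, C, D, F}.
{A, E}: every determinant is a superkey — BCNF.
{A, C, D, F}: every determinant is a superkey — BCNF.

{A, B, F}; {A, C, D, F}; {A, E}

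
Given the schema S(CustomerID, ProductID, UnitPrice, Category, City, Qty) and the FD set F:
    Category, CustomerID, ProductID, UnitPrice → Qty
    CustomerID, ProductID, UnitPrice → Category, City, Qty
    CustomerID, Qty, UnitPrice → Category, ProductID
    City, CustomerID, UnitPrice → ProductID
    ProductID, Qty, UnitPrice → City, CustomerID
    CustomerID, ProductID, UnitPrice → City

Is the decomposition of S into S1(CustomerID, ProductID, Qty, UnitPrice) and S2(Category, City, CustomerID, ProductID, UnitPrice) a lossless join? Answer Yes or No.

Yes

The shared attributes are {CustomerID, ProductID, UnitPrice} and {CustomerID, ProductID, UnitPrice}⁺ = {Category, City, CustomerID, ProductID, Qty, UnitPrice}.
Since S1 ⊆ {Category, City, CustomerID, ProductID, Qty, UnitPrice}, the intersection is a superkey of S1; the decomposition is lossless.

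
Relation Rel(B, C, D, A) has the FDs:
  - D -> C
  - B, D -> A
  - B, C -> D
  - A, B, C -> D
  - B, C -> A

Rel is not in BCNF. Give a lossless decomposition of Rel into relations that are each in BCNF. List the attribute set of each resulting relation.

Candidate keys of the original relation: {B, C}, {B, D}.
In {A, B, C, D}, {D} is not a superkey ({D}⁺ restricted to this set is {C, D}), so split on D -> C into {C, D} and {A, B, D}.
{C, D} has no BCNF violation.
{A, B, D} has no BCNF violation.

{A, B, D}; {C, D}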